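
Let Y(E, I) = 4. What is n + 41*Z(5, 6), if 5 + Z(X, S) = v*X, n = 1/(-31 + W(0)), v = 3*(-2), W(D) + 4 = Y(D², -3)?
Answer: -44486/31 ≈ -1435.0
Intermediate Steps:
W(D) = 0 (W(D) = -4 + 4 = 0)
v = -6
n = -1/31 (n = 1/(-31 + 0) = 1/(-31) = -1/31 ≈ -0.032258)
Z(X, S) = -5 - 6*X
n + 41*Z(5, 6) = -1/31 + 41*(-5 - 6*5) = -1/31 + 41*(-5 - 30) = -1/31 + 41*(-35) = -1/31 - 1435 = -44486/31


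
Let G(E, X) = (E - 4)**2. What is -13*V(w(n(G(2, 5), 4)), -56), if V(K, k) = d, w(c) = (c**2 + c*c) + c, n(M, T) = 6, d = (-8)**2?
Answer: -832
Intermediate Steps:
G(E, X) = (-4 + E)**2
d = 64
w(c) = c + 2*c**2 (w(c) = (c**2 + c**2) + c = 2*c**2 + c = c + 2*c**2)
V(K, k) = 64
-13*V(w(n(G(2, 5), 4)), -56) = -13*64 = -832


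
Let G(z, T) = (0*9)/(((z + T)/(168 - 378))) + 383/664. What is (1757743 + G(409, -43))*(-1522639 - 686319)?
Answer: -1289083536331065/332 ≈ -3.8828e+12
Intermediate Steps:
G(z, T) = 383/664 (G(z, T) = 0/(((T + z)/(-210))) + 383*(1/664) = 0/(((T + z)*(-1/210))) + 383/664 = 0/(-T/210 - z/210) + 383/664 = 0 + 383/664 = 383/664)
(1757743 + G(409, -43))*(-1522639 - 686319) = (1757743 + 383/664)*(-1522639 - 686319) = (1167141735/664)*(-2208958) = -1289083536331065/332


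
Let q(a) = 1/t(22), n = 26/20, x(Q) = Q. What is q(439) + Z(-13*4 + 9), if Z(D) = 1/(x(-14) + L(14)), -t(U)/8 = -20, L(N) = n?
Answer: -1473/20320 ≈ -0.072490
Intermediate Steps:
n = 13/10 (n = 26*(1/20) = 13/10 ≈ 1.3000)
L(N) = 13/10
t(U) = 160 (t(U) = -8*(-20) = 160)
q(a) = 1/160
Z(D) = -10/127 (Z(D) = 1/(-14 + 13/10) = 1/(-127/10) = -10/127)
q(439) + Z(-13*4 + 9) = 1/160 - 10/127 = -1473/20320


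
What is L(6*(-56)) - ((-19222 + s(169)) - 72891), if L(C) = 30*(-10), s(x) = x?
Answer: 91644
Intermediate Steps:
L(C) = -300
L(6*(-56)) - ((-19222 + s(169)) - 72891) = -300 - ((-19222 + 169) - 72891) = -300 - (-19053 - 72891) = -300 - 1*(-91944) = -300 + 91944 = 91644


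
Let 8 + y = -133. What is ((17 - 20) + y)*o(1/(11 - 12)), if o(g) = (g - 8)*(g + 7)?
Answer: 7776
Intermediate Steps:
y = -141 (y = -8 - 133 = -141)
o(g) = (-8 + g)*(7 + g)
((17 - 20) + y)*o(1/(11 - 12)) = ((17 - 20) - 141)*(-56 + (1/(11 - 12))² - 1/(11 - 12)) = (-3 - 141)*(-56 + (1/(-1))² - 1/(-1)) = -144*(-56 + (-1)² - 1*(-1)) = -144*(-56 + 1 + 1) = -144*(-54) = 7776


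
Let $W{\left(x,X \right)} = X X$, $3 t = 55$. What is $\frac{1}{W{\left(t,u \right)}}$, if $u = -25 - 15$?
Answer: $\frac{1}{1600} \approx 0.000625$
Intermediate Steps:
$u = -40$
$t = \frac{55}{3}$ ($t = \frac{1}{3} \cdot 55 = \frac{55}{3} \approx 18.333$)
$W{\left(x,X \right)} = X^{2}$
$\frac{1}{W{\left(t,u \right)}} = \frac{1}{\left(-40\right)^{2}} = \frac{1}{1600}$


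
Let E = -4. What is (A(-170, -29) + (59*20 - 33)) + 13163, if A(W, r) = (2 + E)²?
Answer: 14314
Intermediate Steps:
A(W, r) = 4 (A(W, r) = (2 - 4)² = (-2)² = 4)
(A(-170, -29) + (59*20 - 33)) + 13163 = (4 + (59*20 - 33)) + 13163 = (4 + (1180 - 33)) + 13163 = (4 + 1147) + 13163 = 1151 + 13163 = 14314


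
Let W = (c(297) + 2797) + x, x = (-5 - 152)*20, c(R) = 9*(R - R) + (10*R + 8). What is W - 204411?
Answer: -201776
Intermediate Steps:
c(R) = 8 + 10*R (c(R) = 9*0 + (8 + 10*R) = 0 + (8 + 10*R) = 8 + 10*R)
x = -3140 (x = -157*20 = -3140)
W = 2635 (W = ((8 + 10*297) + 2797) - 3140 = ((8 + 2970) + 2797) - 3140 = (2978 + 2797) - 3140 = 5775 - 3140 = 2635)
W - 204411 = 2635 - 204411 = -201776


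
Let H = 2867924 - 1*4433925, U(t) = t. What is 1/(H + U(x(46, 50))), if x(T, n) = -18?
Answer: -1/1566019 ≈ -6.3856e-7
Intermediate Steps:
H = -1566001 (H = 2867924 - 4433925 = -1566001)
1/(H + U(x(46, 50))) = 1/(-1566001 - 18) = 1/(-1566019) = -1/1566019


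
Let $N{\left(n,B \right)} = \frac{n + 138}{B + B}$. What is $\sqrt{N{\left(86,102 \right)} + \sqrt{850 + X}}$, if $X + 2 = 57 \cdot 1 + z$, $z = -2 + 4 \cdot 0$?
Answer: $\frac{\sqrt{2856 + 2601 \sqrt{903}}}{51} \approx 5.581$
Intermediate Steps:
$z = -2$ ($z = -2 + 0 = -2$)
$N{\left(n,B \right)} = \frac{138 + n}{2 B}$
$X = 53$ ($X = -2 + \left(57 \cdot 1 - 2\right) = -2 + \left(57 - 2\right) = -2 + 55 = 53$)
$\sqrt{N{\left(86,102 \right)} + \sqrt{850 + X}} = \sqrt{\frac{138 + 86}{2 \cdot 102} + \sqrt{850 + 53}} = \sqrt{\frac{1}{2} \cdot \frac{1}{102} \cdot 224 + \sqrt{903}} = \sqrt{\frac{56}{51} + \sqrt{903}}$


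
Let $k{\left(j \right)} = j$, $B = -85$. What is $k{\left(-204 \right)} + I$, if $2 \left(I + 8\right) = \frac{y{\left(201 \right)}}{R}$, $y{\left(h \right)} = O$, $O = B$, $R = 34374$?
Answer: $- \frac{857333}{4044} \approx -212.0$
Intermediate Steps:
$O = -85$
$y{\left(h \right)} = -85$
$I = - \frac{32357}{4044}$ ($I = -8 + \frac{\left(-85\right) \frac{1}{34374}}{2} = -8 + \frac{1}{2} \left(- \frac{5}{2022}\right) = -8 - \frac{5}{4044} = - \frac{32357}{4044} \approx -8.0012$)
$k{\left(-204 \right)} + I = -204 - \frac{32357}{4044} = - \frac{857333}{4044}$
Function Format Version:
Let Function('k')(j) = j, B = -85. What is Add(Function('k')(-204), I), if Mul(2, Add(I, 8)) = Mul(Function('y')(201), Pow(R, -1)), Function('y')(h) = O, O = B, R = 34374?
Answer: Rational(-857333, 4044) ≈ -212.00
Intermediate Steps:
O = -85
Function('y')(h) = -85
I = Rational(-32357, 4044) (I = Add(-8, Mul(Rational(1, 2), Mul(-85, Pow(34374, -1)))) = Add(-8, Mul(Rational(1, 2), Mul(-85, Rational(1, 34374)))) = Add(-8, Mul(Rational(1, 2), Rational(-5, 2022))) = Add(-8, Rational(-5, 4044)) = Rational(-32357, 4044) ≈ -8.0012)
Add(Function('k')(-204), I) = Add(-204, Rational(-32357, 4044)) = Rational(-857333, 4044)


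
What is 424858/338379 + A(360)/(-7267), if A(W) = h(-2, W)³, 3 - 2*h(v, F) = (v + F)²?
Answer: 712313318897608852187/19672001544 ≈ 3.6209e+10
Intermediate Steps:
h(v, F) = 3/2 - (F + v)²/2 (h(v, F) = 3/2 - (v + F)²/2 = 3/2 - (F + v)²/2)
A(W) = (3/2 - (-2 + W)²/2)³ (A(W) = (3/2 - (W - 2)²/2)³ = (3/2 - (-2 + W)²/2)³)
424858/338379 + A(360)/(-7267) = 424858/338379 - (-3 + (-2 + 360)²)³/8/(-7267) = 424858*(1/338379) - (-3 + 358²)³/8*(-1/7267) = 424858/338379 - (-3 + 128164)³/8*(-1/7267) = 424858/338379 - ⅛*128161³*(-1/7267) = 424858/338379 - ⅛*2105075429837281*(-1/7267) = 424858/338379 - 2105075429837281/8*(-1/7267) = 424858/338379 + 2105075429837281/58136 = 712313318897608852187/19672001544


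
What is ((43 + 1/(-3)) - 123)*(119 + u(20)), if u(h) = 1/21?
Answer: -602500/63 ≈ -9563.5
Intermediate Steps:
u(h) = 1/21
((43 + 1/(-3)) - 123)*(119 + u(20)) = ((43 + 1/(-3)) - 123)*(119 + 1/21) = ((43 - ⅓) - 123)*(2500/21) = (128/3 - 123)*(2500/21) = -241/3*2500/21 = -602500/63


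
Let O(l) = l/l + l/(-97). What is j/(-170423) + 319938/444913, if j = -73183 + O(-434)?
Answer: 8446995350938/7354870595303 ≈ 1.1485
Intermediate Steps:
O(l) = 1 - l/97 (O(l) = 1 + l*(-1/97) = 1 - l/97)
j = -7098220/97 (j = -73183 + (1 - 1/97*(-434)) = -73183 + (1 + 434/97) = -73183 + 531/97 = -7098220/97 ≈ -73178.)
j/(-170423) + 319938/444913 = -7098220/97/(-170423) + 319938/444913 = -7098220/97*(-1/170423) + 319938*(1/444913) = 7098220/16531031 + 319938/444913 = 8446995350938/7354870595303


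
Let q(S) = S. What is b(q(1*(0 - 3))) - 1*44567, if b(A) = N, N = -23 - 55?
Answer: -44645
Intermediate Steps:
N = -78
b(A) = -78
b(q(1*(0 - 3))) - 1*44567 = -78 - 1*44567 = -78 - 44567 = -44645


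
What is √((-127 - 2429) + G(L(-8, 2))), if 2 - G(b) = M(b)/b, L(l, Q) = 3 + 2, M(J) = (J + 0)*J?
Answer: I*√2559 ≈ 50.587*I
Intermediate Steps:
M(J) = J² (M(J) = J*J = J²)
L(l, Q) = 5
G(b) = 2 - b (G(b) = 2 - b²/b = 2 - b)
√((-127 - 2429) + G(L(-8, 2))) = √((-127 - 2429) + (2 - 1*5)) = √(-2556 + (2 - 5)) = √(-2556 - 3) = √(-2559) = I*√2559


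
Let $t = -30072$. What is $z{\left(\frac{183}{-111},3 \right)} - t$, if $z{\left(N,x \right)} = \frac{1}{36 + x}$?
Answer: $\frac{1172809}{39} \approx 30072.0$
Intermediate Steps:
$z{\left(\frac{183}{-111},3 \right)} - t = \frac{1}{36 + 3} - -30072 = \frac{1}{39} + 30072 = \frac{1172809}{39}$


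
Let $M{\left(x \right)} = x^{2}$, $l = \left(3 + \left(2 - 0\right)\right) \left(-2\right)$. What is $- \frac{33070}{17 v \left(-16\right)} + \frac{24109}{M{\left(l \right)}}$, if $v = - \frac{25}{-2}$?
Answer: $\frac{106597}{425} \approx 250.82$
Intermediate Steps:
$v = \frac{25}{2}$ ($v = \left(-25\right) \left(- \frac{1}{2}\right) = \frac{25}{2} \approx 12.5$)
$l = -10$ ($l = \left(3 + \left(2 + 0\right)\right) \left(-2\right) = \left(3 + 2\right) \left(-2\right) = 5 \left(-2\right) = -10$)
$- \frac{33070}{17 v \left(-16\right)} + \frac{24109}{M{\left(l \right)}} = - \frac{33070}{17 \cdot \frac{25}{2} \left(-16\right)} + \frac{24109}{\left(-10\right)^{2}} = - \frac{33070}{\frac{425}{2} \left(-16\right)} + \frac{24109}{100} = - \frac{33070}{-3400} + 24109 \cdot \frac{1}{100} = \left(-33070\right) \left(- \frac{1}{3400}\right) + \frac{24109}{100} = \frac{3307}{340} + \frac{24109}{100} = \frac{106597}{425}$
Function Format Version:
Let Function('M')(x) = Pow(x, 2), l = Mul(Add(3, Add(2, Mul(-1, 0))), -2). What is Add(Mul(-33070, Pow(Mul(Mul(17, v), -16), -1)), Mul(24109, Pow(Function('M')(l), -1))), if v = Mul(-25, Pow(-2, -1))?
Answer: Rational(106597, 425) ≈ 250.82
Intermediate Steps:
v = Rational(25, 2) (v = Mul(-25, Rational(-1, 2)) = Rational(25, 2) ≈ 12.500)
l = -10 (l = Mul(Add(3, Add(2, 0)), -2) = Mul(Add(3, 2), -2) = Mul(5, -2) = -10)
Add(Mul(-33070, Pow(Mul(Mul(17, v), -16), -1)), Mul(24109, Pow(Function('M')(l), -1))) = Add(Mul(-33070, Pow(Mul(Mul(17, Rational(25, 2)), -16), -1)), Mul(24109, Pow(Pow(-10, 2), -1))) = Add(Mul(-33070, Pow(Mul(Rational(425, 2), -16), -1)), Mul(24109, Pow(100, -1))) = Add(Mul(-33070, Pow(-3400, -1)), Mul(24109, Rational(1, 100))) = Add(Mul(-33070, Rational(-1, 3400)), Rational(24109, 100)) = Add(Rational(3307, 340), Rational(24109, 100)) = Rational(106597, 425)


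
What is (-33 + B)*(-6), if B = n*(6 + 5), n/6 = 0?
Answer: 198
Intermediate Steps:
n = 0 (n = 6*0 = 0)
B = 0 (B = 0*(6 + 5) = 0*11 = 0)
(-33 + B)*(-6) = (-33 + 0)*(-6) = -33*(-6) = 198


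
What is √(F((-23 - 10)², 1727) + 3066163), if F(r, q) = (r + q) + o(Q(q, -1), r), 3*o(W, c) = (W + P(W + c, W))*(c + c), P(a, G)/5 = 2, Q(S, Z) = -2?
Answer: 3*√341643 ≈ 1753.5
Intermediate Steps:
P(a, G) = 10 (P(a, G) = 5*2 = 10)
o(W, c) = 2*c*(10 + W)/3 (o(W, c) = ((W + 10)*(c + c))/3 = ((10 + W)*(2*c))/3 = (2*c*(10 + W))/3 = 2*c*(10 + W)/3)
F(r, q) = q + 19*r/3 (F(r, q) = (r + q) + 2*r*(10 - 2)/3 = (q + r) + (⅔)*r*8 = (q + r) + 16*r/3 = q + 19*r/3)
√(F((-23 - 10)², 1727) + 3066163) = √((1727 + 19*(-23 - 10)²/3) + 3066163) = √((1727 + (19/3)*(-33)²) + 3066163) = √((1727 + (19/3)*1089) + 3066163) = √((1727 + 6897) + 3066163) = √(8624 + 3066163) = √3074787 = 3*√341643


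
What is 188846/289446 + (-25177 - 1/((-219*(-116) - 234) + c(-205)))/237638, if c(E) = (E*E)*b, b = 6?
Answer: 1737391487865079/3179167294288560 ≈ 0.54649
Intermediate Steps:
c(E) = 6*E² (c(E) = (E*E)*6 = E²*6 = 6*E²)
188846/289446 + (-25177 - 1/((-219*(-116) - 234) + c(-205)))/237638 = 188846/289446 + (-25177 - 1/((-219*(-116) - 234) + 6*(-205)²))/237638 = 188846*(1/289446) + (-25177 - 1/((25404 - 234) + 6*42025))*(1/237638) = 94423/144723 + (-25177 - 1/(25170 + 252150))*(1/237638) = 94423/144723 + (-25177 - 1/277320)*(1/237638) = 94423/144723 - 6982085641/277320*1/237638 = 94423/144723 - 6982085641/65901770160 = 1737391487865079/3179167294288560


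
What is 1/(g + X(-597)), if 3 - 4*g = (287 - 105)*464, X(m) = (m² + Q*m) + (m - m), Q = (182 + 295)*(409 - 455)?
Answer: 4/53738687 ≈ 7.4434e-8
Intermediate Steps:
Q = -21942 (Q = 477*(-46) = -21942)
X(m) = m² - 21942*m (X(m) = (m² - 21942*m) + (m - m) = (m² - 21942*m) + 0 = m² - 21942*m)
g = -84445/4 (g = ¾ - (287 - 105)*464/4 = ¾ - 91*464/2 = ¾ - ¼*84448 = ¾ - 21112 = -84445/4 ≈ -21111.)
1/(g + X(-597)) = 1/(-84445/4 - 597*(-21942 - 597)) = 1/(-84445/4 - 597*(-22539)) = 1/(-84445/4 + 13455783) = 1/(53738687/4) = 4/53738687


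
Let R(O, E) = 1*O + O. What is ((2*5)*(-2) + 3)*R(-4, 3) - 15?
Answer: 121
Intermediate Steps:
R(O, E) = 2*O (R(O, E) = O + O = 2*O)
((2*5)*(-2) + 3)*R(-4, 3) - 15 = ((2*5)*(-2) + 3)*(2*(-4)) - 15 = (10*(-2) + 3)*(-8) - 15 = (-20 + 3)*(-8) - 15 = -17*(-8) - 15 = 136 - 15 = 121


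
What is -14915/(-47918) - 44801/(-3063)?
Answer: 115392577/7724886 ≈ 14.938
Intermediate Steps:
-14915/(-47918) - 44801/(-3063) = -14915*(-1/47918) - 44801*(-1/3063) = 785/2522 + 44801/3063 = 115392577/7724886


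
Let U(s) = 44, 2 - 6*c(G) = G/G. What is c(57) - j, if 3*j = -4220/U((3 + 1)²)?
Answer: 707/22 ≈ 32.136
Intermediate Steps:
c(G) = ⅙ (c(G) = ⅓ - G/(6*G) = ⅓ - ⅙*1 = ⅓ - ⅙ = ⅙)
j = -1055/33 (j = (-4220/44)/3 = (-4220*1/44)/3 = (⅓)*(-1055/11) = -1055/33 ≈ -31.970)
c(57) - j = ⅙ - 1*(-1055/33) = ⅙ + 1055/33 = 707/22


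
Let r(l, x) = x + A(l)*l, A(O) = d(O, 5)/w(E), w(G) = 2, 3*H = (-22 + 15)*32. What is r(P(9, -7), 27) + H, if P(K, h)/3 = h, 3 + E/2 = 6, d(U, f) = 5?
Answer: -601/6 ≈ -100.17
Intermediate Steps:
E = 6 (E = -6 + 2*6 = -6 + 12 = 6)
P(K, h) = 3*h
H = -224/3 (H = ((-22 + 15)*32)/3 = (-7*32)/3 = (1/3)*(-224) = -224/3 ≈ -74.667)
A(O) = 5/2
r(l, x) = x + 5*l/2
r(P(9, -7), 27) + H = (27 + 5*(3*(-7))/2) - 224/3 = (27 + (5/2)*(-21)) - 224/3 = (27 - 105/2) - 224/3 = -51/2 - 224/3 = -601/6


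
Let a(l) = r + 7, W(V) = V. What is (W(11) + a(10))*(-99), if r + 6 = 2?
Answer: -1386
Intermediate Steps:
r = -4 (r = -6 + 2 = -4)
a(l) = 3 (a(l) = -4 + 7 = 3)
(W(11) + a(10))*(-99) = (11 + 3)*(-99) = 14*(-99) = -1386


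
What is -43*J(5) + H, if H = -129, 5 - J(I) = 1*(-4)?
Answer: -516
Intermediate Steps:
J(I) = 9 (J(I) = 5 - (-4) = 5 - 1*(-4) = 5 + 4 = 9)
-43*J(5) + H = -43*9 - 129 = -387 - 129 = -516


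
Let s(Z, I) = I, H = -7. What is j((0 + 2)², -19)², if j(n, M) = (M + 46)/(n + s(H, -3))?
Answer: 729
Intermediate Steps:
j(n, M) = (46 + M)/(-3 + n) (j(n, M) = (M + 46)/(n - 3) = (46 + M)/(-3 + n))
j((0 + 2)², -19)² = ((46 - 19)/(-3 + (0 + 2)²))² = (27/(-3 + 2²))² = (27/(-3 + 4))² = (27/1)² = (1*27)² = 27² = 729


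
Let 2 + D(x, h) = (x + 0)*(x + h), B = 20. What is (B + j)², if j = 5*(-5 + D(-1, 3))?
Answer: 625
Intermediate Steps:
D(x, h) = -2 + x*(h + x) (D(x, h) = -2 + (x + 0)*(x + h) = -2 + x*(h + x))
j = -45 (j = 5*(-5 + (-2 + (-1)² + 3*(-1))) = 5*(-5 + (-2 + 1 - 3)) = 5*(-5 - 4) = 5*(-9) = -45)
(B + j)² = (20 - 45)² = (-25)² = 625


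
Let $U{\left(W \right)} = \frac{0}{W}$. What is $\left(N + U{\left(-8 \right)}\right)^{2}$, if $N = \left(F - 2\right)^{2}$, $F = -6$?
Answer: $4096$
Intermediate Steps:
$U{\left(W \right)} = 0$
$N = 64$ ($N = \left(-6 - 2\right)^{2} = \left(-8\right)^{2} = 64$)
$\left(N + U{\left(-8 \right)}\right)^{2} = \left(64 + 0\right)^{2} = 64^{2} = 4096$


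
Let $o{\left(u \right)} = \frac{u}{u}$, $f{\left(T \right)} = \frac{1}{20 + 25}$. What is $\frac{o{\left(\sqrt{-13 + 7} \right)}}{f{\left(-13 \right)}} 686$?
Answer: $30870$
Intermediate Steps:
$f{\left(T \right)} = \frac{1}{45}$
$o{\left(u \right)} = 1$
$\frac{o{\left(\sqrt{-13 + 7} \right)}}{f{\left(-13 \right)}} 686 = 1 \frac{1}{\frac{1}{45}} \cdot 686 = 1 \cdot 45 \cdot 686 = 45 \cdot 686 = 30870$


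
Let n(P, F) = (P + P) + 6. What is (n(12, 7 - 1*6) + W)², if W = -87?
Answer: 3249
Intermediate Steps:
n(P, F) = 6 + 2*P (n(P, F) = 2*P + 6 = 6 + 2*P)
(n(12, 7 - 1*6) + W)² = ((6 + 2*12) - 87)² = ((6 + 24) - 87)² = (30 - 87)² = (-57)² = 3249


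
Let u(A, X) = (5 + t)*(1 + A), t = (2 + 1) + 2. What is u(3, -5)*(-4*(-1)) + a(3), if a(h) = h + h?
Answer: 166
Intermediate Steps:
t = 5 (t = 3 + 2 = 5)
u(A, X) = 10 + 10*A (u(A, X) = (5 + 5)*(1 + A) = 10*(1 + A) = 10 + 10*A)
a(h) = 2*h
u(3, -5)*(-4*(-1)) + a(3) = (10 + 10*3)*(-4*(-1)) + 2*3 = (10 + 30)*4 + 6 = 40*4 + 6 = 160 + 6 = 166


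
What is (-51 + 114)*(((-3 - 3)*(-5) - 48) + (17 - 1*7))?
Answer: -504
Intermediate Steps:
(-51 + 114)*(((-3 - 3)*(-5) - 48) + (17 - 1*7)) = 63*((-6*(-5) - 48) + (17 - 7)) = 63*((30 - 48) + 10) = 63*(-18 + 10) = 63*(-8) = -504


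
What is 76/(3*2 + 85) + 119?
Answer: 10905/91 ≈ 119.84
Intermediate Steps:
76/(3*2 + 85) + 119 = 76/(6 + 85) + 119 = 76/91 + 119 = 10905/91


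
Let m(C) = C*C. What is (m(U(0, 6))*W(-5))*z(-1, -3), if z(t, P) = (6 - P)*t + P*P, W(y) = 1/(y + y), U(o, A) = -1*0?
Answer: 0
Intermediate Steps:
U(o, A) = 0
W(y) = 1/(2*y)
z(t, P) = P² + t*(6 - P) (z(t, P) = t*(6 - P) + P² = P² + t*(6 - P))
m(C) = C²
(m(U(0, 6))*W(-5))*z(-1, -3) = (0²*((½)/(-5)))*((-3)² + 6*(-1) - 1*(-3)*(-1)) = (0*((½)*(-⅕)))*(9 - 6 - 3) = (0*(-⅒))*0 = 0*0 = 0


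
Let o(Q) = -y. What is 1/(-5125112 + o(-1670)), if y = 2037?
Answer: -1/5127149 ≈ -1.9504e-7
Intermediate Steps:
o(Q) = -2037 (o(Q) = -1*2037 = -2037)
1/(-5125112 + o(-1670)) = 1/(-5125112 - 2037) = 1/(-5127149) = -1/5127149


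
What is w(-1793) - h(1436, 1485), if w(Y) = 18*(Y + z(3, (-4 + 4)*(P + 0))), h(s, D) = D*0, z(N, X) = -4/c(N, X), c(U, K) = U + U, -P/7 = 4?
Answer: -32286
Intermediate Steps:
P = -28 (P = -7*4 = -28)
c(U, K) = 2*U
z(N, X) = -2/N (z(N, X) = -4*1/(2*N) = -2/N)
h(s, D) = 0
w(Y) = -12 + 18*Y (w(Y) = 18*(Y - 2/3) = 18*(Y - 2*⅓) = 18*(Y - ⅔) = 18*(-⅔ + Y) = -12 + 18*Y)
w(-1793) - h(1436, 1485) = (-12 + 18*(-1793)) - 1*0 = (-12 - 32274) + 0 = -32286 + 0 = -32286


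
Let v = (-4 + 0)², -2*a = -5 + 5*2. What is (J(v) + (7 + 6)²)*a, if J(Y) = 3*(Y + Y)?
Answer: -1325/2 ≈ -662.50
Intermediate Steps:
a = -5/2 (a = -(-5 + 5*2)/2 = -(-5 + 10)/2 = -½*5 = -5/2 ≈ -2.5000)
v = 16 (v = (-4)² = 16)
J(Y) = 6*Y (J(Y) = 3*(2*Y) = 6*Y)
(J(v) + (7 + 6)²)*a = (6*16 + (7 + 6)²)*(-5/2) = (96 + 13²)*(-5/2) = (96 + 169)*(-5/2) = 265*(-5/2) = -1325/2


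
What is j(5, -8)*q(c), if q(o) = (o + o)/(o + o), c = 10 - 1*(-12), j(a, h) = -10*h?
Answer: 80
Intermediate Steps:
c = 22 (c = 10 + 12 = 22)
q(o) = 1 (q(o) = (2*o)/((2*o)) = (2*o)*(1/(2*o)) = 1)
j(5, -8)*q(c) = -10*(-8)*1 = 80*1 = 80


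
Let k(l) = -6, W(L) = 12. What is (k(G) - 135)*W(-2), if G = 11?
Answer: -1692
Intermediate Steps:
(k(G) - 135)*W(-2) = (-6 - 135)*12 = -141*12 = -1692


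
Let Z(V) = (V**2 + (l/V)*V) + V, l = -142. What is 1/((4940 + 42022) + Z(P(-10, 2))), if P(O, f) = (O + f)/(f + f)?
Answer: 1/46822 ≈ 2.1357e-5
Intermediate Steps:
P(O, f) = (O + f)/(2*f) (P(O, f) = (O + f)/((2*f)) = (O + f)*(1/(2*f)) = (O + f)/(2*f))
Z(V) = -142 + V + V**2 (Z(V) = (V**2 + (-142/V)*V) + V = (V**2 - 142) + V = (-142 + V**2) + V = -142 + V + V**2)
1/((4940 + 42022) + Z(P(-10, 2))) = 1/((4940 + 42022) + (-142 + (1/2)*(-10 + 2)/2 + ((1/2)*(-10 + 2)/2)**2)) = 1/(46962 + (-142 + (1/2)*(1/2)*(-8) + ((1/2)*(1/2)*(-8))**2)) = 1/(46962 + (-142 - 2 + (-2)**2)) = 1/(46962 + (-142 - 2 + 4)) = 1/(46962 - 140) = 1/46822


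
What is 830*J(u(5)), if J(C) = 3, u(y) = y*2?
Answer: 2490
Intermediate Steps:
u(y) = 2*y
830*J(u(5)) = 830*3 = 2490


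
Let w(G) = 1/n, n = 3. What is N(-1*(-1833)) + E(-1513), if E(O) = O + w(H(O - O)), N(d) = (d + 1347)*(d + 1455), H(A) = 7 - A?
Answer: 31362982/3 ≈ 1.0454e+7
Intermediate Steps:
N(d) = (1347 + d)*(1455 + d)
w(G) = ⅓ (w(G) = 1/3 = ⅓)
E(O) = ⅓ + O (E(O) = O + ⅓ = ⅓ + O)
N(-1*(-1833)) + E(-1513) = (1959885 + (-1*(-1833))² + 2802*(-1*(-1833))) + (⅓ - 1513) = (1959885 + 1833² + 2802*1833) - 4538/3 = (1959885 + 3359889 + 5136066) - 4538/3 = 10455840 - 4538/3 = 31362982/3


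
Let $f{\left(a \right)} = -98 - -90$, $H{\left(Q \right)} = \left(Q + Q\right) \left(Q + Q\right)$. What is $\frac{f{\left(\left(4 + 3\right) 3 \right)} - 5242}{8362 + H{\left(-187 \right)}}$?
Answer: $- \frac{2625}{74119} \approx -0.035416$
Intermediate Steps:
$H{\left(Q \right)} = 4 Q^{2}$ ($H{\left(Q \right)} = 2 Q 2 Q = 4 Q^{2}$)
$f{\left(a \right)} = -8$ ($f{\left(a \right)} = -98 + 90 = -8$)
$\frac{f{\left(\left(4 + 3\right) 3 \right)} - 5242}{8362 + H{\left(-187 \right)}} = \frac{-8 - 5242}{8362 + 4 \left(-187\right)^{2}} = - \frac{5250}{8362 + 4 \cdot 34969} = - \frac{5250}{8362 + 139876} = - \frac{5250}{148238} = \left(-5250\right) \frac{1}{148238} = - \frac{2625}{74119}$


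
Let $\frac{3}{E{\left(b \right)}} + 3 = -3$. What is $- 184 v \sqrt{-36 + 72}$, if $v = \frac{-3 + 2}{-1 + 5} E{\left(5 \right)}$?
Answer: $-138$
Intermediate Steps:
$E{\left(b \right)} = - \frac{1}{2}$ ($E{\left(b \right)} = \frac{3}{-3 - 3} = \frac{3}{-6} = 3 \left(- \frac{1}{6}\right) = - \frac{1}{2}$)
$v = \frac{1}{8}$ ($v = \frac{-3 + 2}{-1 + 5} \left(- \frac{1}{2}\right) = - \frac{1}{4} \left(- \frac{1}{2}\right) = \left(-1\right) \frac{1}{4} \left(- \frac{1}{2}\right) = \left(- \frac{1}{4}\right) \left(- \frac{1}{2}\right) = \frac{1}{8} \approx 0.125$)
$- 184 v \sqrt{-36 + 72} = \left(-184\right) \frac{1}{8} \sqrt{-36 + 72} = - 23 \sqrt{36} = \left(-23\right) 6 = -138$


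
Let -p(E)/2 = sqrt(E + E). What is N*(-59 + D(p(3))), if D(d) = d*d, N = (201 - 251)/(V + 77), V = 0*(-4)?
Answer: 250/11 ≈ 22.727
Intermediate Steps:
p(E) = -2*sqrt(2)*sqrt(E) (p(E) = -2*sqrt(E + E) = -2*sqrt(2)*sqrt(E))
V = 0
N = -50/77 (N = (201 - 251)/(0 + 77) = -50/77 ≈ -0.64935)
D(d) = d**2
N*(-59 + D(p(3))) = -50*(-59 + (-2*sqrt(2)*sqrt(3))**2)/77 = -50*(-59 + (-2*sqrt(6))**2)/77 = -50*(-59 + 24)/77 = -50/77*(-35) = 250/11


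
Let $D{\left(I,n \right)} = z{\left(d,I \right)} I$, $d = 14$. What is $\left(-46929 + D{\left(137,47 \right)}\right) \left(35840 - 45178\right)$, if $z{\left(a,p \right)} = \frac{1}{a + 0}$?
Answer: $438131623$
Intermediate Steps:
$z{\left(a,p \right)} = \frac{1}{a}$
$D{\left(I,n \right)} = \frac{I}{14}$
$\left(-46929 + D{\left(137,47 \right)}\right) \left(35840 - 45178\right) = \left(-46929 + \frac{1}{14} \cdot 137\right) \left(35840 - 45178\right) = \left(-46929 + \frac{137}{14}\right) \left(-9338\right) = \left(- \frac{656869}{14}\right) \left(-9338\right) = 438131623$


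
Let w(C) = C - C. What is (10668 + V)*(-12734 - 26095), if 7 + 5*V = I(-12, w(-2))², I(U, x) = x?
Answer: -2070867057/5 ≈ -4.1417e+8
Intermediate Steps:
w(C) = 0
V = -7/5 (V = -7/5 + (⅕)*0² = -7/5 + (⅕)*0 = -7/5 + 0 = -7/5 ≈ -1.4000)
(10668 + V)*(-12734 - 26095) = (10668 - 7/5)*(-12734 - 26095) = (53333/5)*(-38829) = -2070867057/5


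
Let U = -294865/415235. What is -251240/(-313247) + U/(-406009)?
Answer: 770116903395441/960182628478771 ≈ 0.80205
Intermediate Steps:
U = -58973/83047 (U = -294865*1/415235 = -58973/83047 ≈ -0.71012)
-251240/(-313247) + U/(-406009) = -251240/(-313247) - 58973/83047/(-406009) = -251240*(-1/313247) - 58973/83047*(-1/406009) = 22840/28477 + 58973/33717829423 = 770116903395441/960182628478771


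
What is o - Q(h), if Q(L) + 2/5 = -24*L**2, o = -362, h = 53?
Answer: 335272/5 ≈ 67054.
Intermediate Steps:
Q(L) = -2/5 - 24*L**2
o - Q(h) = -362 - (-2/5 - 24*53**2) = -362 - (-2/5 - 24*2809) = -362 - (-2/5 - 67416) = -362 - 1*(-337082/5) = -362 + 337082/5 = 335272/5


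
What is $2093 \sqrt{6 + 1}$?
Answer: $2093 \sqrt{7} \approx 5537.6$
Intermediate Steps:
$2093 \sqrt{6 + 1} = 2093 \sqrt{7}$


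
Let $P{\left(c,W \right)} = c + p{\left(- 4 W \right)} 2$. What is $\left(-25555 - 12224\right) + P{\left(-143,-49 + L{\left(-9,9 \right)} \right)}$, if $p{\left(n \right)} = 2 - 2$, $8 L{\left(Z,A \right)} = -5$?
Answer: $-37922$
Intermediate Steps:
$L{\left(Z,A \right)} = - \frac{5}{8}$ ($L{\left(Z,A \right)} = \frac{1}{8} \left(-5\right) = - \frac{5}{8}$)
$p{\left(n \right)} = 0$ ($p{\left(n \right)} = 2 - 2 = 0$)
$P{\left(c,W \right)} = c$ ($P{\left(c,W \right)} = c + 0 \cdot 2 = c + 0 = c$)
$\left(-25555 - 12224\right) + P{\left(-143,-49 + L{\left(-9,9 \right)} \right)} = \left(-25555 - 12224\right) - 143 = -37779 - 143 = -37922$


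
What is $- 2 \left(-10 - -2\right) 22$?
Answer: $352$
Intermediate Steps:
$- 2 \left(-10 - -2\right) 22 = - 2 \left(-10 + 2\right) 22 = \left(-2\right) \left(-8\right) 22 = 16 \cdot 22 = 352$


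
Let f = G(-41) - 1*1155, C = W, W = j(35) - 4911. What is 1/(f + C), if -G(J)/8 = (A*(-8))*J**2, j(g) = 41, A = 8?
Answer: 1/854647 ≈ 1.1701e-6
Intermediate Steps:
W = -4870 (W = 41 - 4911 = -4870)
C = -4870
G(J) = 512*J**2 (G(J) = -8*8*(-8)*J**2 = -(-512)*J**2 = 512*J**2)
f = 859517 (f = 512*(-41)**2 - 1*1155 = 512*1681 - 1155 = 860672 - 1155 = 859517)
1/(f + C) = 1/(859517 - 4870) = 1/854647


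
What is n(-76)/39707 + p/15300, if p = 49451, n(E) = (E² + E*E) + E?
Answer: 2139133657/607517100 ≈ 3.5211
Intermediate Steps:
n(E) = E + 2*E² (n(E) = (E² + E²) + E = 2*E² + E = E + 2*E²)
n(-76)/39707 + p/15300 = -76*(1 + 2*(-76))/39707 + 49451/15300 = -76*(1 - 152)*(1/39707) + 49451*(1/15300) = -76*(-151)*(1/39707) + 49451/15300 = 11476*(1/39707) + 49451/15300 = 11476/39707 + 49451/15300 = 2139133657/607517100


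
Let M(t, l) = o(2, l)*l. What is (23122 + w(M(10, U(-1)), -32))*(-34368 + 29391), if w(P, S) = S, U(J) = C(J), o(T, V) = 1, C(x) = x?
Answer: -114918930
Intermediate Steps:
U(J) = J
M(t, l) = l (M(t, l) = 1*l = l)
(23122 + w(M(10, U(-1)), -32))*(-34368 + 29391) = (23122 - 32)*(-34368 + 29391) = 23090*(-4977) = -114918930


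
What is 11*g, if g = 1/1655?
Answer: 11/1655 ≈ 0.0066465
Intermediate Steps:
g = 1/1655 ≈ 0.00060423
11*g = 11*(1/1655) = 11/1655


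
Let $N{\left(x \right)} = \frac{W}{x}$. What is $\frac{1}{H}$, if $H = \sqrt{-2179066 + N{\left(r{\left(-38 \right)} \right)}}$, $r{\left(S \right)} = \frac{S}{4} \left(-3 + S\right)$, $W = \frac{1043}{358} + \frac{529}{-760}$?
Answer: $- \frac{38 i \sqrt{470770077730140505}}{38487811232877} \approx - 0.00067743 i$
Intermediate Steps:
$W = \frac{301649}{136040}$ ($W = 1043 \cdot \frac{1}{358} + 529 \left(- \frac{1}{760}\right) = \frac{1043}{358} - \frac{529}{760} = \frac{301649}{136040} \approx 2.2174$)
$r{\left(S \right)} = \frac{S \left(-3 + S\right)}{4}$ ($r{\left(S \right)} = S \frac{1}{4} \left(-3 + S\right) = \frac{S}{4} \left(-3 + S\right) = \frac{S \left(-3 + S\right)}{4}$)
$N{\left(x \right)} = \frac{301649}{136040 x}$
$H = \frac{3 i \sqrt{470770077730140505}}{1394410}$ ($H = \sqrt{-2179066 + \frac{301649}{136040 \cdot \frac{1}{4} \left(-38\right) \left(-3 - 38\right)}} = \sqrt{-2179066 + \frac{301649}{136040 \cdot \frac{1}{4} \left(-38\right) \left(-41\right)}} = \sqrt{-2179066 + \frac{301649}{136040 \cdot \frac{779}{2}}} = \sqrt{-2179066 + \frac{301649}{136040} \cdot \frac{2}{779}} = \sqrt{-2179066 + \frac{301649}{52987580}} = \sqrt{- \frac{115463433698631}{52987580}} = \frac{3 i \sqrt{470770077730140505}}{1394410} \approx 1476.2 i$)
$\frac{1}{H} = \frac{1}{\frac{3}{1394410} i \sqrt{470770077730140505}} = - \frac{38 i \sqrt{470770077730140505}}{38487811232877}$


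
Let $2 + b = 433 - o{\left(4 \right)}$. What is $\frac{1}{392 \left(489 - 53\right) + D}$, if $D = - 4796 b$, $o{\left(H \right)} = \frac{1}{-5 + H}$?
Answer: $- \frac{1}{1900960} \approx -5.2605 \cdot 10^{-7}$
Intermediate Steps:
$b = 432$ ($b = -2 + \left(433 - \frac{1}{-5 + 4}\right) = -2 + \left(433 - \frac{1}{-1}\right) = -2 + \left(433 - -1\right) = -2 + \left(433 + 1\right) = -2 + 434 = 432$)
$D = -2071872$ ($D = \left(-4796\right) 432 = -2071872$)
$\frac{1}{392 \left(489 - 53\right) + D} = \frac{1}{392 \left(489 - 53\right) - 2071872} = \frac{1}{392 \cdot 436 - 2071872} = \frac{1}{170912 - 2071872} = \frac{1}{-1900960} = - \frac{1}{1900960}$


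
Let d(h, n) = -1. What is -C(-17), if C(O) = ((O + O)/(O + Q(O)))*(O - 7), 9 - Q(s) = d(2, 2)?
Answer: 816/7 ≈ 116.57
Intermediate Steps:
Q(s) = 10 (Q(s) = 9 - 1*(-1) = 9 + 1 = 10)
C(O) = 2*O*(-7 + O)/(10 + O) (C(O) = ((O + O)/(O + 10))*(O - 7) = ((2*O)/(10 + O))*(-7 + O) = (2*O/(10 + O))*(-7 + O) = 2*O*(-7 + O)/(10 + O))
-C(-17) = -2*(-17)*(-7 - 17)/(10 - 17) = -2*(-17)*(-24)/(-7) = -2*(-17)*(-1)*(-24)/7 = -1*(-816/7) = 816/7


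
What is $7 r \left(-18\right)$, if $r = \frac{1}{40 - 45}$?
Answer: $\frac{126}{5} \approx 25.2$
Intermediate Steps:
$r = - \frac{1}{5}$ ($r = \frac{1}{-5} = - \frac{1}{5} \approx -0.2$)
$7 r \left(-18\right) = 7 \left(- \frac{1}{5}\right) \left(-18\right) = \left(- \frac{7}{5}\right) \left(-18\right) = \frac{126}{5}$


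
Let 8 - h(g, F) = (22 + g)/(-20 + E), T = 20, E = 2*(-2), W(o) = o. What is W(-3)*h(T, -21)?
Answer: -117/4 ≈ -29.250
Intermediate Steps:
E = -4
h(g, F) = 107/12 + g/24 (h(g, F) = 8 - (22 + g)/(-20 - 4) = 8 - (22 + g)/(-24) = 8 - (22 + g)*(-1)/24 = 8 - (-11/12 - g/24) = 8 + (11/12 + g/24) = 107/12 + g/24)
W(-3)*h(T, -21) = -3*(107/12 + (1/24)*20) = -3*(107/12 + 5/6) = -3*39/4 = -117/4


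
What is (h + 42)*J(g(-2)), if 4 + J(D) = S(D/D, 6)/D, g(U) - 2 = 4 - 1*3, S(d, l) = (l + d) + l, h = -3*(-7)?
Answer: 21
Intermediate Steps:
h = 21
S(d, l) = d + 2*l (S(d, l) = (d + l) + l = d + 2*l)
g(U) = 3 (g(U) = 2 + (4 - 1*3) = 2 + (4 - 3) = 2 + 1 = 3)
J(D) = -4 + 13/D (J(D) = -4 + (D/D + 2*6)/D = -4 + (1 + 12)/D = -4 + 13/D)
(h + 42)*J(g(-2)) = (21 + 42)*(-4 + 13/3) = 63*(-4 + 13*(1/3)) = 63*(-4 + 13/3) = 63*(1/3) = 21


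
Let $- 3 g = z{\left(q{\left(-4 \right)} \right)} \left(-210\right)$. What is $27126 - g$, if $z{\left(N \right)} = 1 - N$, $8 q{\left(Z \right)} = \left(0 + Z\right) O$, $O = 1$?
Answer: $27021$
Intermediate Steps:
$q{\left(Z \right)} = \frac{Z}{8}$ ($q{\left(Z \right)} = \frac{\left(0 + Z\right) 1}{8} = \frac{Z 1}{8} = \frac{Z}{8}$)
$g = 105$ ($g = - \frac{\left(1 - \frac{1}{8} \left(-4\right)\right) \left(-210\right)}{3} = - \frac{\left(1 - - \frac{1}{2}\right) \left(-210\right)}{3} = - \frac{\left(1 + \frac{1}{2}\right) \left(-210\right)}{3} = - \frac{\frac{3}{2} \left(-210\right)}{3} = \left(- \frac{1}{3}\right) \left(-315\right) = 105$)
$27126 - g = 27126 - 105 = 27021$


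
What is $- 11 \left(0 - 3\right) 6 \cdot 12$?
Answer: $2376$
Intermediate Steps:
$- 11 \left(0 - 3\right) 6 \cdot 12 = - 11 \left(\left(-3\right) 6\right) 12 = \left(-11\right) \left(-18\right) 12 = 198 \cdot 12 = 2376$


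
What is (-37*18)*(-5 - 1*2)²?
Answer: -32634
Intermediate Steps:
(-37*18)*(-5 - 1*2)² = -666*(-5 - 2)² = -666*(-7)² = -666*49 = -32634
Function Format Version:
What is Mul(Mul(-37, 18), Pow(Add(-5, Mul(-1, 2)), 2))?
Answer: -32634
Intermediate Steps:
Mul(Mul(-37, 18), Pow(Add(-5, Mul(-1, 2)), 2)) = Mul(-666, Pow(Add(-5, -2), 2)) = Mul(-666, Pow(-7, 2)) = Mul(-666, 49) = -32634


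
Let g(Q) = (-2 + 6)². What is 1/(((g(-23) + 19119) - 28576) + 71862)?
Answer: 1/62421 ≈ 1.6020e-5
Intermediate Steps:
g(Q) = 16 (g(Q) = 4² = 16)
1/(((g(-23) + 19119) - 28576) + 71862) = 1/(((16 + 19119) - 28576) + 71862) = 1/((19135 - 28576) + 71862) = 1/(-9441 + 71862) = 1/62421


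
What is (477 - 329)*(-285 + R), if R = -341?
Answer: -92648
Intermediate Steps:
(477 - 329)*(-285 + R) = (477 - 329)*(-285 - 341) = 148*(-626) = -92648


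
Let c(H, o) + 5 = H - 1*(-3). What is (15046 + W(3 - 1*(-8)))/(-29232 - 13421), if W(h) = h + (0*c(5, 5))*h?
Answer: -15057/42653 ≈ -0.35301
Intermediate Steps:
c(H, o) = -2 + H (c(H, o) = -5 + (H - 1*(-3)) = -5 + (H + 3) = -5 + (3 + H) = -2 + H)
W(h) = h (W(h) = h + (0*(-2 + 5))*h = h + (0*3)*h = h + 0*h = h + 0 = h)
(15046 + W(3 - 1*(-8)))/(-29232 - 13421) = (15046 + (3 - 1*(-8)))/(-29232 - 13421) = (15046 + (3 + 8))/(-42653) = (15046 + 11)*(-1/42653) = 15057*(-1/42653) = -15057/42653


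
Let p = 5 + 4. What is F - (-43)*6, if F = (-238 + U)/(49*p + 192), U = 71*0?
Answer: 163076/633 ≈ 257.62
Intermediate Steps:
U = 0
p = 9
F = -238/633 (F = (-238 + 0)/(49*9 + 192) = -238/(441 + 192) = -238/633 ≈ -0.37599)
F - (-43)*6 = -238/633 - (-43)*6 = -238/633 - 1*(-258) = -238/633 + 258 = 163076/633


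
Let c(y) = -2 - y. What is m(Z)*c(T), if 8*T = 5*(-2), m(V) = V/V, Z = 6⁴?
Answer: -¾ ≈ -0.75000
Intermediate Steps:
Z = 1296
m(V) = 1
T = -5/4 (T = (5*(-2))/8 = (⅛)*(-10) = -5/4 ≈ -1.2500)
m(Z)*c(T) = 1*(-2 - 1*(-5/4)) = 1*(-2 + 5/4) = 1*(-¾) = -¾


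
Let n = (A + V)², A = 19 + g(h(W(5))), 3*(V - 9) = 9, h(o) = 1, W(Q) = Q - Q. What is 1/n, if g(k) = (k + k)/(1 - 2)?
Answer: 1/841 ≈ 0.0011891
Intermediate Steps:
W(Q) = 0
g(k) = -2*k (g(k) = (2*k)/(-1) = (2*k)*(-1) = -2*k)
V = 12 (V = 9 + (⅓)*9 = 9 + 3 = 12)
A = 17 (A = 19 - 2*1 = 19 - 2 = 17)
n = 841 (n = (17 + 12)² = 29² = 841)
1/n = 1/841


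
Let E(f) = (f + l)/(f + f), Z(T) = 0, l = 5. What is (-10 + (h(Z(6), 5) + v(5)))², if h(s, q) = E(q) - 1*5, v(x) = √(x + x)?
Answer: (-14 + √10)² ≈ 117.46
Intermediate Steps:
v(x) = √2*√x (v(x) = √(2*x) = √2*√x)
E(f) = (5 + f)/(2*f) (E(f) = (f + 5)/(f + f) = (5 + f)/((2*f)) = (5 + f)*(1/(2*f)) = (5 + f)/(2*f))
h(s, q) = -5 + (5 + q)/(2*q) (h(s, q) = (5 + q)/(2*q) - 1*5 = (5 + q)/(2*q) - 5 = -5 + (5 + q)/(2*q))
(-10 + (h(Z(6), 5) + v(5)))² = (-10 + ((½)*(5 - 9*5)/5 + √2*√5))² = (-10 + ((½)*(⅕)*(5 - 45) + √10))² = (-10 + ((½)*(⅕)*(-40) + √10))² = (-10 + (-4 + √10))² = (-14 + √10)²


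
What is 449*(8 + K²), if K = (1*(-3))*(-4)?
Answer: 68248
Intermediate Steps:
K = 12 (K = -3*(-4) = 12)
449*(8 + K²) = 449*(8 + 12²) = 449*(8 + 144) = 449*152 = 68248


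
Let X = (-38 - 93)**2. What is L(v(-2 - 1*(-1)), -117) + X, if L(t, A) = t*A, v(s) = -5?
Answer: 17746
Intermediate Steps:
X = 17161 (X = (-131)**2 = 17161)
L(t, A) = A*t
L(v(-2 - 1*(-1)), -117) + X = -117*(-5) + 17161 = 585 + 17161 = 17746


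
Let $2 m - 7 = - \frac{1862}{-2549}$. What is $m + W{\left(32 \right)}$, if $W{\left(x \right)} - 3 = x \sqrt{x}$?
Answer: $\frac{34999}{5098} + 128 \sqrt{2} \approx 187.88$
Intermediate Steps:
$m = \frac{19705}{5098}$ ($m = \frac{7}{2} + \frac{\left(-1862\right) \frac{1}{-2549}}{2} = \frac{7}{2} + \frac{\left(-1862\right) \left(- \frac{1}{2549}\right)}{2} = \frac{7}{2} + \frac{1}{2} \cdot \frac{1862}{2549} = \frac{7}{2} + \frac{931}{2549} = \frac{19705}{5098} \approx 3.8652$)
$W{\left(x \right)} = 3 + x^{\frac{3}{2}}$ ($W{\left(x \right)} = 3 + x \sqrt{x} = 3 + x^{\frac{3}{2}}$)
$m + W{\left(32 \right)} = \frac{19705}{5098} + \left(3 + 32^{\frac{3}{2}}\right) = \frac{19705}{5098} + \left(3 + 128 \sqrt{2}\right) = \frac{34999}{5098} + 128 \sqrt{2}$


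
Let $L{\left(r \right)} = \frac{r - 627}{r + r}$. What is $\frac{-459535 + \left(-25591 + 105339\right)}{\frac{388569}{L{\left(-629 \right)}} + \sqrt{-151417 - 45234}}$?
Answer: $- \frac{58293285528642636}{59736277262837785} + \frac{149781916208 i \sqrt{196651}}{59736277262837785} \approx -0.97584 + 0.0011119 i$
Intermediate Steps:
$L{\left(r \right)} = \frac{-627 + r}{2 r}$
$\frac{-459535 + \left(-25591 + 105339\right)}{\frac{388569}{L{\left(-629 \right)}} + \sqrt{-151417 - 45234}} = \frac{-459535 + \left(-25591 + 105339\right)}{\frac{388569}{\frac{1}{2} \frac{1}{-629} \left(-627 - 629\right)} + \sqrt{-151417 - 45234}} = \frac{-459535 + 79748}{\frac{388569}{\frac{1}{2} \left(- \frac{1}{629}\right) \left(-1256\right)} + \sqrt{-196651}} = - \frac{379787}{\frac{388569}{\frac{628}{629}} + i \sqrt{196651}} = - \frac{379787}{388569 \cdot \frac{629}{628} + i \sqrt{196651}} = - \frac{379787}{\frac{244409901}{628} + i \sqrt{196651}}$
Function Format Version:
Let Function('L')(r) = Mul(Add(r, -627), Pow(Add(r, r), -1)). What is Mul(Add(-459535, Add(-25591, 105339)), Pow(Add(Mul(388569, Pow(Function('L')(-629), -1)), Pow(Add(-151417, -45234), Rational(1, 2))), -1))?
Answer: Add(Rational(-58293285528642636, 59736277262837785), Mul(Rational(149781916208, 59736277262837785), I, Pow(196651, Rational(1, 2)))) ≈ Add(-0.97584, Mul(0.0011119, I))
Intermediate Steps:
Function('L')(r) = Mul(Rational(1, 2), Pow(r, -1), Add(-627, r)) (Function('L')(r) = Mul(Add(-627, r), Pow(Mul(2, r), -1)) = Mul(Add(-627, r), Mul(Rational(1, 2), Pow(r, -1))) = Mul(Rational(1, 2), Pow(r, -1), Add(-627, r)))
Mul(Add(-459535, Add(-25591, 105339)), Pow(Add(Mul(388569, Pow(Function('L')(-629), -1)), Pow(Add(-151417, -45234), Rational(1, 2))), -1)) = Mul(Add(-459535, Add(-25591, 105339)), Pow(Add(Mul(388569, Pow(Mul(Rational(1, 2), Pow(-629, -1), Add(-627, -629)), -1)), Pow(Add(-151417, -45234), Rational(1, 2))), -1)) = Mul(Add(-459535, 79748), Pow(Add(Mul(388569, Pow(Mul(Rational(1, 2), Rational(-1, 629), -1256), -1)), Pow(-196651, Rational(1, 2))), -1)) = Mul(-379787, Pow(Add(Mul(388569, Pow(Rational(628, 629), -1)), Mul(I, Pow(196651, Rational(1, 2)))), -1)) = Mul(-379787, Pow(Add(Mul(388569, Rational(629, 628)), Mul(I, Pow(196651, Rational(1, 2)))), -1)) = Mul(-379787, Pow(Add(Rational(244409901, 628), Mul(I, Pow(196651, Rational(1, 2)))), -1))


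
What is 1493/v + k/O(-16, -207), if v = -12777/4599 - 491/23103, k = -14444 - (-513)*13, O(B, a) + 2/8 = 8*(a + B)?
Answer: -124767568256453/235873996020 ≈ -528.96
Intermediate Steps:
O(B, a) = -1/4 + 8*B + 8*a (O(B, a) = -1/4 + 8*(a + B) = -1/4 + 8*(B + a) = -1/4 + (8*B + 8*a) = -1/4 + 8*B + 8*a)
k = -7775 (k = -14444 - 1*(-6669) = -14444 + 6669 = -7775)
v = -33049460/11805633 (v = -12777*1/4599 - 491*1/23103 = -4259/1533 - 491/23103 = -33049460/11805633 ≈ -2.7995)
1493/v + k/O(-16, -207) = 1493/(-33049460/11805633) - 7775/(-1/4 + 8*(-16) + 8*(-207)) = 1493*(-11805633/33049460) - 7775/(-1/4 - 128 - 1656) = -17625810069/33049460 - 7775/(-7137/4) = -17625810069/33049460 - 7775*(-4/7137) = -17625810069/33049460 + 31100/7137 = -124767568256453/235873996020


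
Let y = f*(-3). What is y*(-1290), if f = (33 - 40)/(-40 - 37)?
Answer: 3870/11 ≈ 351.82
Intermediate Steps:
f = 1/11 (f = -7/(-77) = -7*(-1/77) = 1/11 ≈ 0.090909)
y = -3/11 (y = (1/11)*(-3) = -3/11 ≈ -0.27273)
y*(-1290) = -3/11*(-1290) = 3870/11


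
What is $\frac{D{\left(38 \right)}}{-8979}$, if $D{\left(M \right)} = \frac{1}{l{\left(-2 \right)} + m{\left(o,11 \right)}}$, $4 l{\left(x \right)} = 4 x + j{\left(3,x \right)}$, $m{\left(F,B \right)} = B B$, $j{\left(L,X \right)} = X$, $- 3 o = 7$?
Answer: $- \frac{2}{2128023} \approx -9.3984 \cdot 10^{-7}$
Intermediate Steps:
$o = - \frac{7}{3}$ ($o = \left(- \frac{1}{3}\right) 7 = - \frac{7}{3} \approx -2.3333$)
$m{\left(F,B \right)} = B^{2}$
$l{\left(x \right)} = \frac{5 x}{4}$ ($l{\left(x \right)} = \frac{4 x + x}{4} = \frac{5 x}{4}$)
$D{\left(M \right)} = \frac{2}{237}$ ($D{\left(M \right)} = \frac{1}{\frac{5}{4} \left(-2\right) + 11^{2}} = \frac{1}{- \frac{5}{2} + 121} = \frac{1}{\frac{237}{2}} = \frac{2}{237}$)
$\frac{D{\left(38 \right)}}{-8979} = \frac{2}{237 \left(-8979\right)} = \frac{2}{237} \left(- \frac{1}{8979}\right) = - \frac{2}{2128023}$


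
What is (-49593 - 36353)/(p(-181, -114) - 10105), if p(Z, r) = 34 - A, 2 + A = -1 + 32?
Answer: 42973/5050 ≈ 8.5095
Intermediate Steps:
A = 29 (A = -2 + (-1 + 32) = -2 + 31 = 29)
p(Z, r) = 5 (p(Z, r) = 34 - 1*29 = 34 - 29 = 5)
(-49593 - 36353)/(p(-181, -114) - 10105) = (-49593 - 36353)/(5 - 10105) = -85946/(-10100) = -85946*(-1/10100) = 42973/5050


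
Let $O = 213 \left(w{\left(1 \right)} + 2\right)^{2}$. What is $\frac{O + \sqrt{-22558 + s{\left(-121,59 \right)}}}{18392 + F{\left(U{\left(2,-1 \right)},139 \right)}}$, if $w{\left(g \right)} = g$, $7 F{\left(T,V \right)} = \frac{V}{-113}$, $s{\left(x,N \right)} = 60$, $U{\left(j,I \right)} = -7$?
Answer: $\frac{168483}{1616437} + \frac{791 i \sqrt{22498}}{14547933} \approx 0.10423 + 0.0081554 i$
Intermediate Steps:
$F{\left(T,V \right)} = - \frac{V}{791}$ ($F{\left(T,V \right)} = \frac{V \frac{1}{-113}}{7} = \frac{V \left(- \frac{1}{113}\right)}{7} = \frac{\left(- \frac{1}{113}\right) V}{7} = - \frac{V}{791}$)
$O = 1917$ ($O = 213 \left(1 + 2\right)^{2} = 213 \cdot 3^{2} = 213 \cdot 9 = 1917$)
$\frac{O + \sqrt{-22558 + s{\left(-121,59 \right)}}}{18392 + F{\left(U{\left(2,-1 \right)},139 \right)}} = \frac{1917 + \sqrt{-22558 + 60}}{18392 - \frac{139}{791}} = \frac{1917 + \sqrt{-22498}}{18392 - \frac{139}{791}} = \frac{1917 + i \sqrt{22498}}{\frac{14547933}{791}} = \left(1917 + i \sqrt{22498}\right) \frac{791}{14547933} = \frac{168483}{1616437} + \frac{791 i \sqrt{22498}}{14547933}$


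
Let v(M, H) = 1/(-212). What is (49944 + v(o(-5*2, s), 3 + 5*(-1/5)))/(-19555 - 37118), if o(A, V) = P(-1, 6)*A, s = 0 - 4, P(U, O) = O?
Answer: -10588127/12014676 ≈ -0.88127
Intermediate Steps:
s = -4
o(A, V) = 6*A
v(M, H) = -1/212
(49944 + v(o(-5*2, s), 3 + 5*(-1/5)))/(-19555 - 37118) = (49944 - 1/212)/(-19555 - 37118) = (10588127/212)/(-56673) = (10588127/212)*(-1/56673) = -10588127/12014676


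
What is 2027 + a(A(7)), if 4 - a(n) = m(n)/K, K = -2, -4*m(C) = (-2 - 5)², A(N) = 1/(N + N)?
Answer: 16199/8 ≈ 2024.9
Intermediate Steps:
A(N) = 1/(2*N)
m(C) = -49/4 (m(C) = -(-2 - 5)²/4 = -¼*(-7)² = -¼*49 = -49/4)
a(n) = -17/8 (a(n) = 4 - (-49)/(4*(-2)) = 4 - (-49)*(-1)/(4*2) = 4 - 1*49/8 = 4 - 49/8 = -17/8)
2027 + a(A(7)) = 2027 - 17/8 = 16199/8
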